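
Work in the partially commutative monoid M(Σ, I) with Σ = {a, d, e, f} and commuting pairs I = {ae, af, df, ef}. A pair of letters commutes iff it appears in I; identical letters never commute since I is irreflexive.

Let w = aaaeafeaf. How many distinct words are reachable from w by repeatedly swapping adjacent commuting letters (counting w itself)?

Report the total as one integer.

756

0(a) covers ∅
1(a) covers 0:a
2(a) covers 1:a
3(e) covers ∅
4(a) covers 2:a
5(f) covers ∅
6(e) covers 3:e
7(a) covers 4:a
8(f) covers 5:f
floor of heap: 0:a, 3:e, 5:f
completions by unplaced set U, small U first (add the entries for U minus each lowest piece of U):
  |U|=1: {6}:1  {7}:1  {8}:1
  |U|=2: {3,6}:1  {4,7}:1  {5,8}:1  {6,7}:2  {6,8}:2  {7,8}:2
  |U|=3: {2,4,7}:1  {3,6,7}:3  {3,6,8}:3  {4,6,7}:3  {4,7,8}:3  {5,6,8}:3  {5,7,8}:3  {6,7,8}:6
  |U|=4: {1,2,4,7}:1  {2,4,6,7}:4  {2,4,7,8}:4  {3,4,6,7}:6  {3,5,6,8}:6  {3,6,7,8}:12  {4,5,7,8}:6  {4,6,7,8}:12  {5,6,7,8}:12
  |U|=5: {0,1,2,4,7}:1  {1,2,4,6,7}:5  {1,2,4,7,8}:5  {2,3,4,6,7}:10  {2,4,5,7,8}:10  {2,4,6,7,8}:20  {3,4,6,7,8}:30  {3,5,6,7,8}:30  {4,5,6,7,8}:30
  |U|=6: {0,1,2,4,6,7}:6  {0,1,2,4,7,8}:6  {1,2,3,4,6,7}:15  {1,2,4,5,7,8}:15  {1,2,4,6,7,8}:30  {2,3,4,6,7,8}:60  {2,4,5,6,7,8}:60  {3,4,5,6,7,8}:90
  |U|=7: {0,1,2,3,4,6,7}:21  {0,1,2,4,5,7,8}:21  {0,1,2,4,6,7,8}:42  {1,2,3,4,6,7,8}:105  {1,2,4,5,6,7,8}:105  {2,3,4,5,6,7,8}:210
  start at 0(a): 420
  start at 3(e): 168
  start at 5(f): 168
sum over floor = 756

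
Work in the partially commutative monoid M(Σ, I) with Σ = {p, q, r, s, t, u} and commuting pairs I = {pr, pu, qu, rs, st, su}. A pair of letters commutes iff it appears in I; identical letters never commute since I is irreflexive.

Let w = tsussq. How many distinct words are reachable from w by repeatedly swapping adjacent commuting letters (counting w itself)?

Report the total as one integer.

14

piece 0:t — minimal
piece 1:s — minimal
piece 2:u rests on {0:t}
piece 3:s rests on {1:s}
piece 4:s rests on {3:s}
piece 5:q rests on {0:t, 4:s}
minimal pieces: {0:t, 1:s}
ways to finish when only these pieces remain (= sum over removing one remaining piece with nothing left below it):
  1 left: {2}→1  {5}→1
  2 left: {2,5}→2  {4,5}→1
  3 left: {0,2,5}→2  {2,4,5}→3  {3,4,5}→1
  4 left: {0,2,4,5}→5  {1,3,4,5}→1  {2,3,4,5}→4
  placing 0:t first → 5 extensions
  placing 1:s first → 9 extensions
total linear extensions = 14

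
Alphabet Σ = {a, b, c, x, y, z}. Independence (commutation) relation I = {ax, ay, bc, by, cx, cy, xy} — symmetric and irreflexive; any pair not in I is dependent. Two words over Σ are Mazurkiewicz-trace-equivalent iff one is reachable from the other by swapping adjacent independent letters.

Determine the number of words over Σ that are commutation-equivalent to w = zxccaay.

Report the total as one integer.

piece 0:z — minimal
piece 1:x rests on {0:z}
piece 2:c rests on {0:z}
piece 3:c rests on {2:c}
piece 4:a rests on {3:c}
piece 5:a rests on {4:a}
piece 6:y rests on {0:z}
minimal pieces: {0:z}
ways to finish when only these pieces remain (= sum over removing one remaining piece with nothing left below it):
  1 left: {1}→1  {5}→1  {6}→1
  2 left: {1,5}→2  {1,6}→2  {4,5}→1  {5,6}→2
  3 left: {1,4,5}→3  {1,5,6}→6  {3,4,5}→1  {4,5,6}→3
  4 left: {1,3,4,5}→4  {1,4,5,6}→12  {2,3,4,5}→1  {3,4,5,6}→4
  5 left: {1,2,3,4,5}→5  {1,3,4,5,6}→20  {2,3,4,5,6}→5
  placing 0:z first → 30 extensions

30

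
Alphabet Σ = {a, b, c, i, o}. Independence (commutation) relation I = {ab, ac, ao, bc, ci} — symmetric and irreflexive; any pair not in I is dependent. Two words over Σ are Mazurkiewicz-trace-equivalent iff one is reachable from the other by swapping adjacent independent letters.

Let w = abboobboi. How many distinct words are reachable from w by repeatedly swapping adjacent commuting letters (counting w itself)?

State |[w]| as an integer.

piece 0:a — minimal
piece 1:b — minimal
piece 2:b rests on {1:b}
piece 3:o rests on {2:b}
piece 4:o rests on {3:o}
piece 5:b rests on {4:o}
piece 6:b rests on {5:b}
piece 7:o rests on {6:b}
piece 8:i rests on {0:a, 7:o}
minimal pieces: {0:a, 1:b}
ways to finish when only these pieces remain (= sum over removing one remaining piece with nothing left below it):
  1 left: {8}→1
  2 left: {0,8}→1  {7,8}→1
  3 left: {0,7,8}→2  {6,7,8}→1
  4 left: {0,6,7,8}→3  {5,6,7,8}→1
  5 left: {0,5,6,7,8}→4  {4,5,6,7,8}→1
  6 left: {0,4,5,6,7,8}→5  {3,4,5,6,7,8}→1
  7 left: {0,3,4,5,6,7,8}→6  {2,3,4,5,6,7,8}→1
  placing 0:a first → 1 extensions
  placing 1:b first → 7 extensions
total linear extensions = 8

8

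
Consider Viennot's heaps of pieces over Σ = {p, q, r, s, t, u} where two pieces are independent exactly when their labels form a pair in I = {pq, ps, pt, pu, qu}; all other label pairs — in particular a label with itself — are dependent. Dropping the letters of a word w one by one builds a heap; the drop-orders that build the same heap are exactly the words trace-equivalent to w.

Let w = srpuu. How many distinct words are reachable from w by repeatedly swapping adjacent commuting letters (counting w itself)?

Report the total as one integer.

#0=s has no predecessor
#1=r depends on [0:s]
#2=p depends on [1:r]
#3=u depends on [1:r]
#4=u depends on [3:u]
sources: [0:s]
N(rest) = Σ N(rest − s) over sources s of rest; N(one piece) = 1:
  size 1 → [2]=1  [4]=1
  size 2 → [2,4]=2  [3,4]=1
  size 3 → [2,3,4]=3
  first=0(s) contributes 3

3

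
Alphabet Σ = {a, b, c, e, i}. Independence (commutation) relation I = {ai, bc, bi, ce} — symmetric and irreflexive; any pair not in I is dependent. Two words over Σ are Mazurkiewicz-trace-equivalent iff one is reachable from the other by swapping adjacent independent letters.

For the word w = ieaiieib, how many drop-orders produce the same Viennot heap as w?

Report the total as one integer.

6

piece 0:i — minimal
piece 1:e rests on {0:i}
piece 2:a rests on {1:e}
piece 3:i rests on {1:e}
piece 4:i rests on {3:i}
piece 5:e rests on {2:a, 4:i}
piece 6:i rests on {5:e}
piece 7:b rests on {5:e}
minimal pieces: {0:i}
ways to finish when only these pieces remain (= sum over removing one remaining piece with nothing left below it):
  1 left: {6}→1  {7}→1
  2 left: {6,7}→2
  3 left: {5,6,7}→2
  4 left: {2,5,6,7}→2  {4,5,6,7}→2
  5 left: {2,4,5,6,7}→4  {3,4,5,6,7}→2
  6 left: {2,3,4,5,6,7}→6
  placing 0:i first → 6 extensions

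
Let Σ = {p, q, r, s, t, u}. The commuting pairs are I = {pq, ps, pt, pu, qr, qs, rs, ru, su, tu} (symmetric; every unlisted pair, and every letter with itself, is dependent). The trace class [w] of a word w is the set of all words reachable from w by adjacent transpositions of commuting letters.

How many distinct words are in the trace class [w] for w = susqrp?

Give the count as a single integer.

90

piece 0:s — minimal
piece 1:u — minimal
piece 2:s rests on {0:s}
piece 3:q rests on {1:u}
piece 4:r — minimal
piece 5:p rests on {4:r}
minimal pieces: {0:s, 1:u, 4:r}
ways to finish when only these pieces remain (= sum over removing one remaining piece with nothing left below it):
  1 left: {2}→1  {3}→1  {5}→1
  2 left: {0,2}→1  {1,3}→1  {2,3}→2  {2,5}→2  {3,5}→2  {4,5}→1
  3 left: {0,2,3}→3  {0,2,5}→3  {1,2,3}→3  {1,3,5}→3  {2,3,5}→6  {2,4,5}→3  {3,4,5}→3
  4 left: {0,1,2,3}→6  {0,2,3,5}→12  {0,2,4,5}→6  {1,2,3,5}→12  {1,3,4,5}→6  {2,3,4,5}→12
  placing 0:s first → 30 extensions
  placing 1:u first → 30 extensions
  placing 4:r first → 30 extensions
total linear extensions = 90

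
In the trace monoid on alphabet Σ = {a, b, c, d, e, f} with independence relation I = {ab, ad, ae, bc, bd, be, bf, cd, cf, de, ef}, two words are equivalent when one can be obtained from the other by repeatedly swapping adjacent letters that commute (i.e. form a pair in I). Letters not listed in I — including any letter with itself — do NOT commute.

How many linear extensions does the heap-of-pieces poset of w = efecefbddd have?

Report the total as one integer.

#0=e has no predecessor
#1=f has no predecessor
#2=e depends on [0:e]
#3=c depends on [2:e]
#4=e depends on [3:c]
#5=f depends on [1:f]
#6=b has no predecessor
#7=d depends on [5:f]
#8=d depends on [7:d]
#9=d depends on [8:d]
sources: [0:e, 1:f, 6:b]
N(rest) = Σ N(rest − s) over sources s of rest; N(one piece) = 1:
  size 1 → [4]=1  [6]=1  [9]=1
  size 2 → [3,4]=1  [4,6]=2  [4,9]=2  [6,9]=2  [8,9]=1
  size 3 → [2,3,4]=1  [3,4,6]=3  [3,4,9]=3  [4,6,9]=6  [4,8,9]=3  [6,8,9]=3  [7,8,9]=1
  size 4 → [0,2,3,4]=1  [2,3,4,6]=4  [2,3,4,9]=4  [3,4,6,9]=12  [3,4,8,9]=6  [4,6,8,9]=12  [4,7,8,9]=4  [5,7,8,9]=1  [6,7,8,9]=4
  size 5 → [0,2,3,4,6]=5  [0,2,3,4,9]=5  [1,5,7,8,9]=1  [2,3,4,6,9]=20  [2,3,4,8,9]=10  [3,4,6,8,9]=30  [3,4,7,8,9]=10  [4,5,7,8,9]=5  [4,6,7,8,9]=20  [5,6,7,8,9]=5
  size 6 → [0,2,3,4,6,9]=30  [0,2,3,4,8,9]=15  [1,4,5,7,8,9]=6  [1,5,6,7,8,9]=6  [2,3,4,6,8,9]=60  [2,3,4,7,8,9]=20  [3,4,5,7,8,9]=15  [3,4,6,7,8,9]=60  [4,5,6,7,8,9]=30
  size 7 → [0,2,3,4,6,8,9]=105  [0,2,3,4,7,8,9]=35  [1,3,4,5,7,8,9]=21  [1,4,5,6,7,8,9]=42  [2,3,4,5,7,8,9]=35  [2,3,4,6,7,8,9]=140  [3,4,5,6,7,8,9]=105
  size 8 → [0,2,3,4,5,7,8,9]=70  [0,2,3,4,6,7,8,9]=280  [1,2,3,4,5,7,8,9]=56  [1,3,4,5,6,7,8,9]=168  [2,3,4,5,6,7,8,9]=280
  first=0(e) contributes 504
  first=1(f) contributes 630
  first=6(b) contributes 126
|[w]| = 1260

1260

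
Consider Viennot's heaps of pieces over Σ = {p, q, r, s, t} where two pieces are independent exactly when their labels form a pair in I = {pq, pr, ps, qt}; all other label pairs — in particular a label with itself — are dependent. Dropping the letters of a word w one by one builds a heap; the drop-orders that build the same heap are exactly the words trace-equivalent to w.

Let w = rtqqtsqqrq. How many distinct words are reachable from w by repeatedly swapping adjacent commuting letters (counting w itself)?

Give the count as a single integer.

drop 0:r onto floor
drop 1:t onto {0:r}
drop 2:q onto {0:r}
drop 3:q onto {2:q}
drop 4:t onto {1:t}
drop 5:s onto {3:q, 4:t}
drop 6:q onto {5:s}
drop 7:q onto {6:q}
drop 8:r onto {7:q}
drop 9:q onto {8:r}
ground layer = {0:r}
drop-orders for the pieces not yet dropped (sum over which currently-grounded one goes next):
  1 to go: {9} 1
  2 to go: {8,9} 1
  3 to go: {7,8,9} 1
  4 to go: {6,7,8,9} 1
  5 to go: {5,6,7,8,9} 1
  6 to go: {3,5,6,7,8,9} 1  {4,5,6,7,8,9} 1
  7 to go: {1,4,5,6,7,8,9} 1  {2,3,5,6,7,8,9} 1  {3,4,5,6,7,8,9} 2
  8 to go: {1,3,4,5,6,7,8,9} 3  {2,3,4,5,6,7,8,9} 3
  if 0:r drops first: 6 orders

6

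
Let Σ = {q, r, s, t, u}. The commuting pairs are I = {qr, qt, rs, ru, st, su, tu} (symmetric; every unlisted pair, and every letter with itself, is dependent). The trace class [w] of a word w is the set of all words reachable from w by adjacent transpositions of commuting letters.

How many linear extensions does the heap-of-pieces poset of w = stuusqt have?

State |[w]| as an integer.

drop 0:s onto floor
drop 1:t onto floor
drop 2:u onto floor
drop 3:u onto {2:u}
drop 4:s onto {0:s}
drop 5:q onto {3:u, 4:s}
drop 6:t onto {1:t}
ground layer = {0:s, 1:t, 2:u}
drop-orders for the pieces not yet dropped (sum over which currently-grounded one goes next):
  1 to go: {5} 1  {6} 1
  2 to go: {1,6} 1  {3,5} 1  {4,5} 1  {5,6} 2
  3 to go: {0,4,5} 1  {1,5,6} 3  {2,3,5} 1  {3,4,5} 2  {3,5,6} 3  {4,5,6} 3
  4 to go: {0,3,4,5} 3  {0,4,5,6} 4  {1,3,5,6} 6  {1,4,5,6} 6  {2,3,4,5} 3  {2,3,5,6} 4  {3,4,5,6} 8
  5 to go: {0,1,4,5,6} 10  {0,2,3,4,5} 6  {0,3,4,5,6} 15  {1,2,3,5,6} 10  {1,3,4,5,6} 20  {2,3,4,5,6} 15
  if 0:s drops first: 45 orders
  if 1:t drops first: 36 orders
  if 2:u drops first: 45 orders
heap linearizations: 126

126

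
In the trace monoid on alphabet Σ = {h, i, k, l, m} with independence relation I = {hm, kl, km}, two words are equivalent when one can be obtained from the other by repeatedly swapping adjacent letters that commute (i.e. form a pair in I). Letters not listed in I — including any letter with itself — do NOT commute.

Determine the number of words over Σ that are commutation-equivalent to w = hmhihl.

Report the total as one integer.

3

drop 0:h onto floor
drop 1:m onto floor
drop 2:h onto {0:h}
drop 3:i onto {1:m, 2:h}
drop 4:h onto {3:i}
drop 5:l onto {4:h}
ground layer = {0:h, 1:m}
drop-orders for the pieces not yet dropped (sum over which currently-grounded one goes next):
  1 to go: {5} 1
  2 to go: {4,5} 1
  3 to go: {3,4,5} 1
  4 to go: {1,3,4,5} 1  {2,3,4,5} 1
  if 0:h drops first: 2 orders
  if 1:m drops first: 1 orders
heap linearizations: 3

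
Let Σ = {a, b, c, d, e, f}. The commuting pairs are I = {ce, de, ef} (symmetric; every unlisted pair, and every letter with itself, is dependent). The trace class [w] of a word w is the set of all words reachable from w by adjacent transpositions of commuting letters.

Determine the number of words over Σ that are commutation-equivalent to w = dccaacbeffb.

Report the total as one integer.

3

#0=d has no predecessor
#1=c depends on [0:d]
#2=c depends on [1:c]
#3=a depends on [2:c]
#4=a depends on [3:a]
#5=c depends on [4:a]
#6=b depends on [5:c]
#7=e depends on [6:b]
#8=f depends on [6:b]
#9=f depends on [8:f]
#10=b depends on [7:e, 9:f]
sources: [0:d]
N(rest) = Σ N(rest − s) over sources s of rest; N(one piece) = 1:
  size 1 → [10]=1
  size 2 → [7,10]=1  [9,10]=1
  size 3 → [7,9,10]=2  [8,9,10]=1
  size 4 → [7,8,9,10]=3
  size 5 → [6,7,8,9,10]=3
  size 6 → [5,6,7,8,9,10]=3
  size 7 → [4,5,6,7,8,9,10]=3
  size 8 → [3,4,5,6,7,8,9,10]=3
  size 9 → [2,3,4,5,6,7,8,9,10]=3
  first=0(d) contributes 3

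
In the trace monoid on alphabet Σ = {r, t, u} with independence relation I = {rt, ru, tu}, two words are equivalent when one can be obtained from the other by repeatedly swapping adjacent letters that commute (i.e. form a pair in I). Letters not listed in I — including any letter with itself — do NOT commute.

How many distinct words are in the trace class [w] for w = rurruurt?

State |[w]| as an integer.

piece 0:r — minimal
piece 1:u — minimal
piece 2:r rests on {0:r}
piece 3:r rests on {2:r}
piece 4:u rests on {1:u}
piece 5:u rests on {4:u}
piece 6:r rests on {3:r}
piece 7:t — minimal
minimal pieces: {0:r, 1:u, 7:t}
ways to finish when only these pieces remain (= sum over removing one remaining piece with nothing left below it):
  1 left: {5}→1  {6}→1  {7}→1
  2 left: {3,6}→1  {4,5}→1  {5,6}→2  {5,7}→2  {6,7}→2
  3 left: {1,4,5}→1  {2,3,6}→1  {3,5,6}→3  {3,6,7}→3  {4,5,6}→3  {4,5,7}→3  {5,6,7}→6
  4 left: {0,2,3,6}→1  {1,4,5,6}→4  {1,4,5,7}→4  {2,3,5,6}→4  {2,3,6,7}→4  {3,4,5,6}→6  {3,5,6,7}→12  {4,5,6,7}→12
  5 left: {0,2,3,5,6}→5  {0,2,3,6,7}→5  {1,3,4,5,6}→10  {1,4,5,6,7}→20  {2,3,4,5,6}→10  {2,3,5,6,7}→20  {3,4,5,6,7}→30
  6 left: {0,2,3,4,5,6}→15  {0,2,3,5,6,7}→30  {1,2,3,4,5,6}→20  {1,3,4,5,6,7}→60  {2,3,4,5,6,7}→60
  placing 0:r first → 140 extensions
  placing 1:u first → 105 extensions
  placing 7:t first → 35 extensions
total linear extensions = 280

280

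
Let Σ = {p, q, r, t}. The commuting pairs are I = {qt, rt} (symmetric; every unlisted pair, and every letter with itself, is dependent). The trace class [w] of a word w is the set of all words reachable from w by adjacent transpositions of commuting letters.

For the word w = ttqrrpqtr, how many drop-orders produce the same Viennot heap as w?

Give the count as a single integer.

0(t) covers ∅
1(t) covers 0:t
2(q) covers ∅
3(r) covers 2:q
4(r) covers 3:r
5(p) covers 1:t, 4:r
6(q) covers 5:p
7(t) covers 5:p
8(r) covers 6:q
floor of heap: 0:t, 2:q
completions by unplaced set U, small U first (add the entries for U minus each lowest piece of U):
  |U|=1: {7}:1  {8}:1
  |U|=2: {6,8}:1  {7,8}:2
  |U|=3: {6,7,8}:3
  |U|=4: {5,6,7,8}:3
  |U|=5: {1,5,6,7,8}:3  {4,5,6,7,8}:3
  |U|=6: {0,1,5,6,7,8}:3  {1,4,5,6,7,8}:6  {3,4,5,6,7,8}:3
  |U|=7: {0,1,4,5,6,7,8}:9  {1,3,4,5,6,7,8}:9  {2,3,4,5,6,7,8}:3
  start at 0(t): 12
  start at 2(q): 18
sum over floor = 30

30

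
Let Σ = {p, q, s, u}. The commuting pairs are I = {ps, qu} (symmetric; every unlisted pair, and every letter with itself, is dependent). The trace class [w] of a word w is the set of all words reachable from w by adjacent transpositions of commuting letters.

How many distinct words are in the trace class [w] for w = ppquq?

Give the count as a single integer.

drop 0:p onto floor
drop 1:p onto {0:p}
drop 2:q onto {1:p}
drop 3:u onto {1:p}
drop 4:q onto {2:q}
ground layer = {0:p}
drop-orders for the pieces not yet dropped (sum over which currently-grounded one goes next):
  1 to go: {3} 1  {4} 1
  2 to go: {2,4} 1  {3,4} 2
  3 to go: {2,3,4} 3
  if 0:p drops first: 3 orders

3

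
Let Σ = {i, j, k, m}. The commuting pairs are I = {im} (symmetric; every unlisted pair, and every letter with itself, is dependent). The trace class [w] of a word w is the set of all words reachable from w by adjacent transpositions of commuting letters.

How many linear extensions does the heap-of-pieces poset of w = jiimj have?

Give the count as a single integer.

0(j) covers ∅
1(i) covers 0:j
2(i) covers 1:i
3(m) covers 0:j
4(j) covers 2:i, 3:m
floor of heap: 0:j
completions by unplaced set U, small U first (add the entries for U minus each lowest piece of U):
  |U|=1: {4}:1
  |U|=2: {2,4}:1  {3,4}:1
  |U|=3: {1,2,4}:1  {2,3,4}:2
  start at 0(j): 3

3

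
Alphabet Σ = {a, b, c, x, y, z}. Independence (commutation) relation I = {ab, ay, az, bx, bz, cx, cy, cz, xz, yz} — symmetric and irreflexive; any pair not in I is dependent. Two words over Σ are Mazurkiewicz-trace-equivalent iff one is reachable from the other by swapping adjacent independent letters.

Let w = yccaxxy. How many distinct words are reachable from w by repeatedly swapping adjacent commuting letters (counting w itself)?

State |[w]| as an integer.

#0=y has no predecessor
#1=c has no predecessor
#2=c depends on [1:c]
#3=a depends on [2:c]
#4=x depends on [0:y, 3:a]
#5=x depends on [4:x]
#6=y depends on [5:x]
sources: [0:y, 1:c]
N(rest) = Σ N(rest − s) over sources s of rest; N(one piece) = 1:
  size 1 → [6]=1
  size 2 → [5,6]=1
  size 3 → [4,5,6]=1
  size 4 → [0,4,5,6]=1  [3,4,5,6]=1
  size 5 → [0,3,4,5,6]=2  [2,3,4,5,6]=1
  first=0(y) contributes 1
  first=1(c) contributes 3
|[w]| = 4

4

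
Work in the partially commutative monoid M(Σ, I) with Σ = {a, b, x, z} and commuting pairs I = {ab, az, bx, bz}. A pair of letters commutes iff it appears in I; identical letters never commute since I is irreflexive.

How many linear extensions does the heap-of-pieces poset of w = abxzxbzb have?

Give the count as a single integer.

drop 0:a onto floor
drop 1:b onto floor
drop 2:x onto {0:a}
drop 3:z onto {2:x}
drop 4:x onto {3:z}
drop 5:b onto {1:b}
drop 6:z onto {4:x}
drop 7:b onto {5:b}
ground layer = {0:a, 1:b}
drop-orders for the pieces not yet dropped (sum over which currently-grounded one goes next):
  1 to go: {6} 1  {7} 1
  2 to go: {4,6} 1  {5,7} 1  {6,7} 2
  3 to go: {1,5,7} 1  {3,4,6} 1  {4,6,7} 3  {5,6,7} 3
  4 to go: {1,5,6,7} 4  {2,3,4,6} 1  {3,4,6,7} 4  {4,5,6,7} 6
  5 to go: {0,2,3,4,6} 1  {1,4,5,6,7} 10  {2,3,4,6,7} 5  {3,4,5,6,7} 10
  6 to go: {0,2,3,4,6,7} 6  {1,3,4,5,6,7} 20  {2,3,4,5,6,7} 15
  if 0:a drops first: 35 orders
  if 1:b drops first: 21 orders
heap linearizations: 56

56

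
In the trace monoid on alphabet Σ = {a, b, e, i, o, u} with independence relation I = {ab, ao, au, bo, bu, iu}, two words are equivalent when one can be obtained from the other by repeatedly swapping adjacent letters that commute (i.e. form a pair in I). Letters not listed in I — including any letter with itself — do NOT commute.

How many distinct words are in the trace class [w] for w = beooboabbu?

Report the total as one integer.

280

drop 0:b onto floor
drop 1:e onto {0:b}
drop 2:o onto {1:e}
drop 3:o onto {2:o}
drop 4:b onto {1:e}
drop 5:o onto {3:o}
drop 6:a onto {1:e}
drop 7:b onto {4:b}
drop 8:b onto {7:b}
drop 9:u onto {5:o}
ground layer = {0:b}
drop-orders for the pieces not yet dropped (sum over which currently-grounded one goes next):
  1 to go: {6} 1  {8} 1  {9} 1
  2 to go: {5,9} 1  {6,8} 2  {6,9} 2  {7,8} 1  {8,9} 2
  3 to go: {3,5,9} 1  {4,7,8} 1  {5,6,9} 3  {5,8,9} 3  {6,7,8} 3  {6,8,9} 6  {7,8,9} 3
  4 to go: {2,3,5,9} 1  {3,5,6,9} 4  {3,5,8,9} 4  {4,6,7,8} 4  {4,7,8,9} 4  {5,6,8,9} 12  {5,7,8,9} 6  {6,7,8,9} 12
  5 to go: {2,3,5,6,9} 5  {2,3,5,8,9} 5  {3,5,6,8,9} 20  {3,5,7,8,9} 10  {4,5,7,8,9} 10  {4,6,7,8,9} 20  {5,6,7,8,9} 30
  6 to go: {2,3,5,6,8,9} 30  {2,3,5,7,8,9} 15  {3,4,5,7,8,9} 20  {3,5,6,7,8,9} 60  {4,5,6,7,8,9} 60
  7 to go: {2,3,4,5,7,8,9} 35  {2,3,5,6,7,8,9} 105  {3,4,5,6,7,8,9} 140
  8 to go: {2,3,4,5,6,7,8,9} 280
  if 0:b drops first: 280 orders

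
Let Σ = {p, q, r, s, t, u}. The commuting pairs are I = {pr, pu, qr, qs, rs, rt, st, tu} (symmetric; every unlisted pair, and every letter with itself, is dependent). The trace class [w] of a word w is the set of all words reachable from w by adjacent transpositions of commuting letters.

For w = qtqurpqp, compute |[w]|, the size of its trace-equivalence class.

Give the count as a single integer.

7

piece 0:q — minimal
piece 1:t rests on {0:q}
piece 2:q rests on {1:t}
piece 3:u rests on {2:q}
piece 4:r rests on {3:u}
piece 5:p rests on {2:q}
piece 6:q rests on {3:u, 5:p}
piece 7:p rests on {6:q}
minimal pieces: {0:q}
ways to finish when only these pieces remain (= sum over removing one remaining piece with nothing left below it):
  1 left: {4}→1  {7}→1
  2 left: {4,7}→2  {6,7}→1
  3 left: {4,6,7}→3  {5,6,7}→1
  4 left: {3,4,6,7}→3  {4,5,6,7}→4
  5 left: {3,4,5,6,7}→7
  6 left: {2,3,4,5,6,7}→7
  placing 0:q first → 7 extensions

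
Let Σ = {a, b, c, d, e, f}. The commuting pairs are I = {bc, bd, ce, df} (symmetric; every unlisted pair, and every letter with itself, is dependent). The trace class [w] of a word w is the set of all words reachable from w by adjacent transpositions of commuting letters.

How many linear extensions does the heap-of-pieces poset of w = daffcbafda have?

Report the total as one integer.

piece 0:d — minimal
piece 1:a rests on {0:d}
piece 2:f rests on {1:a}
piece 3:f rests on {2:f}
piece 4:c rests on {3:f}
piece 5:b rests on {3:f}
piece 6:a rests on {4:c, 5:b}
piece 7:f rests on {6:a}
piece 8:d rests on {6:a}
piece 9:a rests on {7:f, 8:d}
minimal pieces: {0:d}
ways to finish when only these pieces remain (= sum over removing one remaining piece with nothing left below it):
  1 left: {9}→1
  2 left: {7,9}→1  {8,9}→1
  3 left: {7,8,9}→2
  4 left: {6,7,8,9}→2
  5 left: {4,6,7,8,9}→2  {5,6,7,8,9}→2
  6 left: {4,5,6,7,8,9}→4
  7 left: {3,4,5,6,7,8,9}→4
  8 left: {2,3,4,5,6,7,8,9}→4
  placing 0:d first → 4 extensions

4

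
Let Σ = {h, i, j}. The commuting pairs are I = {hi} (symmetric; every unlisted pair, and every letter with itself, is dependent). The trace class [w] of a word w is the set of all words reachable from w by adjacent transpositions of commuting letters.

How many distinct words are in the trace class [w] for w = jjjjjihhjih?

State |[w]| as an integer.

0(j) covers ∅
1(j) covers 0:j
2(j) covers 1:j
3(j) covers 2:j
4(j) covers 3:j
5(i) covers 4:j
6(h) covers 4:j
7(h) covers 6:h
8(j) covers 5:i, 7:h
9(i) covers 8:j
10(h) covers 8:j
floor of heap: 0:j
completions by unplaced set U, small U first (add the entries for U minus each lowest piece of U):
  |U|=1: {9}:1  {10}:1
  |U|=2: {9,10}:2
  |U|=3: {8,9,10}:2
  |U|=4: {5,8,9,10}:2  {7,8,9,10}:2
  |U|=5: {5,7,8,9,10}:4  {6,7,8,9,10}:2
  |U|=6: {5,6,7,8,9,10}:6
  |U|=7: {4,5,6,7,8,9,10}:6
  |U|=8: {3,4,5,6,7,8,9,10}:6
  |U|=9: {2,3,4,5,6,7,8,9,10}:6
  start at 0(j): 6

6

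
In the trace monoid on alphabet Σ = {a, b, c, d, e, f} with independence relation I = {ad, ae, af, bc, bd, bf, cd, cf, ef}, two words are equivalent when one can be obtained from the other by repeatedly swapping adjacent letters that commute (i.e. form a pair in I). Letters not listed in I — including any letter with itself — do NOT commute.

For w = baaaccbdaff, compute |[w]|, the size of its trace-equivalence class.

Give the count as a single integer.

495

drop 0:b onto floor
drop 1:a onto {0:b}
drop 2:a onto {1:a}
drop 3:a onto {2:a}
drop 4:c onto {3:a}
drop 5:c onto {4:c}
drop 6:b onto {3:a}
drop 7:d onto floor
drop 8:a onto {5:c, 6:b}
drop 9:f onto {7:d}
drop 10:f onto {9:f}
ground layer = {0:b, 7:d}
drop-orders for the pieces not yet dropped (sum over which currently-grounded one goes next):
  1 to go: {8} 1  {10} 1
  2 to go: {5,8} 1  {6,8} 1  {8,10} 2  {9,10} 1
  3 to go: {4,5,8} 1  {5,6,8} 2  {5,8,10} 3  {6,8,10} 3  {7,9,10} 1  {8,9,10} 3
  4 to go: {4,5,6,8} 3  {4,5,8,10} 4  {5,6,8,10} 8  {5,8,9,10} 6  {6,8,9,10} 6  {7,8,9,10} 4
  5 to go: {3,4,5,6,8} 3  {4,5,6,8,10} 15  {4,5,8,9,10} 10  {5,6,8,9,10} 20  {5,7,8,9,10} 10  {6,7,8,9,10} 10
  6 to go: {2,3,4,5,6,8} 3  {3,4,5,6,8,10} 18  {4,5,6,8,9,10} 45  {4,5,7,8,9,10} 20  {5,6,7,8,9,10} 40
  7 to go: {1,2,3,4,5,6,8} 3  {2,3,4,5,6,8,10} 21  {3,4,5,6,8,9,10} 63  {4,5,6,7,8,9,10} 105
  8 to go: {0,1,2,3,4,5,6,8} 3  {1,2,3,4,5,6,8,10} 24  {2,3,4,5,6,8,9,10} 84  {3,4,5,6,7,8,9,10} 168
  9 to go: {0,1,2,3,4,5,6,8,10} 27  {1,2,3,4,5,6,8,9,10} 108  {2,3,4,5,6,7,8,9,10} 252
  if 0:b drops first: 360 orders
  if 7:d drops first: 135 orders
heap linearizations: 495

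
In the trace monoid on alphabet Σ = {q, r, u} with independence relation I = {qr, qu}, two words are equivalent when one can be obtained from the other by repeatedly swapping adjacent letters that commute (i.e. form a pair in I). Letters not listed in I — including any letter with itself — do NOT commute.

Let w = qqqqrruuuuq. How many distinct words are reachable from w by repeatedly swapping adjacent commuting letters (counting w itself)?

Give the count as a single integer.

#0=q has no predecessor
#1=q depends on [0:q]
#2=q depends on [1:q]
#3=q depends on [2:q]
#4=r has no predecessor
#5=r depends on [4:r]
#6=u depends on [5:r]
#7=u depends on [6:u]
#8=u depends on [7:u]
#9=u depends on [8:u]
#10=q depends on [3:q]
sources: [0:q, 4:r]
N(rest) = Σ N(rest − s) over sources s of rest; N(one piece) = 1:
  size 1 → [9]=1  [10]=1
  size 2 → [3,10]=1  [8,9]=1  [9,10]=2
  size 3 → [2,3,10]=1  [3,9,10]=3  [7,8,9]=1  [8,9,10]=3
  size 4 → [1,2,3,10]=1  [2,3,9,10]=4  [3,8,9,10]=6  [6,7,8,9]=1  [7,8,9,10]=4
  size 5 → [0,1,2,3,10]=1  [1,2,3,9,10]=5  [2,3,8,9,10]=10  [3,7,8,9,10]=10  [5,6,7,8,9]=1  [6,7,8,9,10]=5
  size 6 → [0,1,2,3,9,10]=6  [1,2,3,8,9,10]=15  [2,3,7,8,9,10]=20  [3,6,7,8,9,10]=15  [4,5,6,7,8,9]=1  [5,6,7,8,9,10]=6
  size 7 → [0,1,2,3,8,9,10]=21  [1,2,3,7,8,9,10]=35  [2,3,6,7,8,9,10]=35  [3,5,6,7,8,9,10]=21  [4,5,6,7,8,9,10]=7
  size 8 → [0,1,2,3,7,8,9,10]=56  [1,2,3,6,7,8,9,10]=70  [2,3,5,6,7,8,9,10]=56  [3,4,5,6,7,8,9,10]=28
  size 9 → [0,1,2,3,6,7,8,9,10]=126  [1,2,3,5,6,7,8,9,10]=126  [2,3,4,5,6,7,8,9,10]=84
  first=0(q) contributes 210
  first=4(r) contributes 252
|[w]| = 462

462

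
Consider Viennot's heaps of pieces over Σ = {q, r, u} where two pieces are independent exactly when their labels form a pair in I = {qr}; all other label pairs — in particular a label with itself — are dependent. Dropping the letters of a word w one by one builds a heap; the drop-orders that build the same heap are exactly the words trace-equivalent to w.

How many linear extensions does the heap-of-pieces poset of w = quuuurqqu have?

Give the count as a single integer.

#0=q has no predecessor
#1=u depends on [0:q]
#2=u depends on [1:u]
#3=u depends on [2:u]
#4=u depends on [3:u]
#5=r depends on [4:u]
#6=q depends on [4:u]
#7=q depends on [6:q]
#8=u depends on [5:r, 7:q]
sources: [0:q]
N(rest) = Σ N(rest − s) over sources s of rest; N(one piece) = 1:
  size 1 → [8]=1
  size 2 → [5,8]=1  [7,8]=1
  size 3 → [5,7,8]=2  [6,7,8]=1
  size 4 → [5,6,7,8]=3
  size 5 → [4,5,6,7,8]=3
  size 6 → [3,4,5,6,7,8]=3
  size 7 → [2,3,4,5,6,7,8]=3
  first=0(q) contributes 3

3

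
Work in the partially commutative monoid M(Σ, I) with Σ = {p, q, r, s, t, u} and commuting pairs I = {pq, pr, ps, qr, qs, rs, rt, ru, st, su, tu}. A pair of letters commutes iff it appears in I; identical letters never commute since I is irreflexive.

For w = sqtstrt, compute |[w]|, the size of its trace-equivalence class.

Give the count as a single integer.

105

0(s) covers ∅
1(q) covers ∅
2(t) covers 1:q
3(s) covers 0:s
4(t) covers 2:t
5(r) covers ∅
6(t) covers 4:t
floor of heap: 0:s, 1:q, 5:r
completions by unplaced set U, small U first (add the entries for U minus each lowest piece of U):
  |U|=1: {3}:1  {5}:1  {6}:1
  |U|=2: {0,3}:1  {3,5}:2  {3,6}:2  {4,6}:1  {5,6}:2
  |U|=3: {0,3,5}:3  {0,3,6}:3  {2,4,6}:1  {3,4,6}:3  {3,5,6}:6  {4,5,6}:3
  |U|=4: {0,3,4,6}:6  {0,3,5,6}:12  {1,2,4,6}:1  {2,3,4,6}:4  {2,4,5,6}:4  {3,4,5,6}:12
  |U|=5: {0,2,3,4,6}:10  {0,3,4,5,6}:30  {1,2,3,4,6}:5  {1,2,4,5,6}:5  {2,3,4,5,6}:20
  start at 0(s): 30
  start at 1(q): 60
  start at 5(r): 15
sum over floor = 105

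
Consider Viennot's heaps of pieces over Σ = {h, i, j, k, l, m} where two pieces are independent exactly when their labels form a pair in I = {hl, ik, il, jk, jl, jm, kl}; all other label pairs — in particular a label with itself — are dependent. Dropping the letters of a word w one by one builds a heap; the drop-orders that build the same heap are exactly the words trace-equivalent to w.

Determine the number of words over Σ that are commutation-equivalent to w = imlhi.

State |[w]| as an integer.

3

drop 0:i onto floor
drop 1:m onto {0:i}
drop 2:l onto {1:m}
drop 3:h onto {1:m}
drop 4:i onto {3:h}
ground layer = {0:i}
drop-orders for the pieces not yet dropped (sum over which currently-grounded one goes next):
  1 to go: {2} 1  {4} 1
  2 to go: {2,4} 2  {3,4} 1
  3 to go: {2,3,4} 3
  if 0:i drops first: 3 orders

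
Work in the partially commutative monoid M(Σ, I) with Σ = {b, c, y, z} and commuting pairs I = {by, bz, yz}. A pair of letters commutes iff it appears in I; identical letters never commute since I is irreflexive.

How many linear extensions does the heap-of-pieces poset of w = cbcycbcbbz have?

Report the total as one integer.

0(c) covers ∅
1(b) covers 0:c
2(c) covers 1:b
3(y) covers 2:c
4(c) covers 3:y
5(b) covers 4:c
6(c) covers 5:b
7(b) covers 6:c
8(b) covers 7:b
9(z) covers 6:c
floor of heap: 0:c
completions by unplaced set U, small U first (add the entries for U minus each lowest piece of U):
  |U|=1: {8}:1  {9}:1
  |U|=2: {7,8}:1  {8,9}:2
  |U|=3: {7,8,9}:3
  |U|=4: {6,7,8,9}:3
  |U|=5: {5,6,7,8,9}:3
  |U|=6: {4,5,6,7,8,9}:3
  |U|=7: {3,4,5,6,7,8,9}:3
  |U|=8: {2,3,4,5,6,7,8,9}:3
  start at 0(c): 3

3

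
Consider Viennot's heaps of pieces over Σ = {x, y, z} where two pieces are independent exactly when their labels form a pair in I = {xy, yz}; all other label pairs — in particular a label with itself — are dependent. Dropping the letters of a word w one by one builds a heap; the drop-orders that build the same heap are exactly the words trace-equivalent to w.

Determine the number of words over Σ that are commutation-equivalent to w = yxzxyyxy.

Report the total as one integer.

#0=y has no predecessor
#1=x has no predecessor
#2=z depends on [1:x]
#3=x depends on [2:z]
#4=y depends on [0:y]
#5=y depends on [4:y]
#6=x depends on [3:x]
#7=y depends on [5:y]
sources: [0:y, 1:x]
N(rest) = Σ N(rest − s) over sources s of rest; N(one piece) = 1:
  size 1 → [6]=1  [7]=1
  size 2 → [3,6]=1  [5,7]=1  [6,7]=2
  size 3 → [2,3,6]=1  [3,6,7]=3  [4,5,7]=1  [5,6,7]=3
  size 4 → [0,4,5,7]=1  [1,2,3,6]=1  [2,3,6,7]=4  [3,5,6,7]=6  [4,5,6,7]=4
  size 5 → [0,4,5,6,7]=5  [1,2,3,6,7]=5  [2,3,5,6,7]=10  [3,4,5,6,7]=10
  size 6 → [0,3,4,5,6,7]=15  [1,2,3,5,6,7]=15  [2,3,4,5,6,7]=20
  first=0(y) contributes 35
  first=1(x) contributes 35
|[w]| = 70

70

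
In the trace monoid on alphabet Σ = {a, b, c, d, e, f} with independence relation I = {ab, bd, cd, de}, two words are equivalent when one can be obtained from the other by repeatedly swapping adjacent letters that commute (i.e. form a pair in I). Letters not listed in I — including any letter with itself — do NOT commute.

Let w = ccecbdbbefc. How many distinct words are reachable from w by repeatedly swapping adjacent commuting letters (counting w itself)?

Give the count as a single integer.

9

#0=c has no predecessor
#1=c depends on [0:c]
#2=e depends on [1:c]
#3=c depends on [2:e]
#4=b depends on [3:c]
#5=d has no predecessor
#6=b depends on [4:b]
#7=b depends on [6:b]
#8=e depends on [7:b]
#9=f depends on [5:d, 8:e]
#10=c depends on [9:f]
sources: [0:c, 5:d]
N(rest) = Σ N(rest − s) over sources s of rest; N(one piece) = 1:
  size 1 → [10]=1
  size 2 → [9,10]=1
  size 3 → [5,9,10]=1  [8,9,10]=1
  size 4 → [5,8,9,10]=2  [7,8,9,10]=1
  size 5 → [5,7,8,9,10]=3  [6,7,8,9,10]=1
  size 6 → [4,6,7,8,9,10]=1  [5,6,7,8,9,10]=4
  size 7 → [3,4,6,7,8,9,10]=1  [4,5,6,7,8,9,10]=5
  size 8 → [2,3,4,6,7,8,9,10]=1  [3,4,5,6,7,8,9,10]=6
  size 9 → [1,2,3,4,6,7,8,9,10]=1  [2,3,4,5,6,7,8,9,10]=7
  first=0(c) contributes 8
  first=5(d) contributes 1
|[w]| = 9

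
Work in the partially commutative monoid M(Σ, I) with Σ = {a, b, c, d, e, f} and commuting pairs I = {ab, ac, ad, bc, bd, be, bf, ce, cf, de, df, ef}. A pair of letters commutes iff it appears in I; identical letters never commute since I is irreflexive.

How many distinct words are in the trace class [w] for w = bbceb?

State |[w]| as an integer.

20

0(b) covers ∅
1(b) covers 0:b
2(c) covers ∅
3(e) covers ∅
4(b) covers 1:b
floor of heap: 0:b, 2:c, 3:e
completions by unplaced set U, small U first (add the entries for U minus each lowest piece of U):
  |U|=1: {2}:1  {3}:1  {4}:1
  |U|=2: {1,4}:1  {2,3}:2  {2,4}:2  {3,4}:2
  |U|=3: {0,1,4}:1  {1,2,4}:3  {1,3,4}:3  {2,3,4}:6
  start at 0(b): 12
  start at 2(c): 4
  start at 3(e): 4
sum over floor = 20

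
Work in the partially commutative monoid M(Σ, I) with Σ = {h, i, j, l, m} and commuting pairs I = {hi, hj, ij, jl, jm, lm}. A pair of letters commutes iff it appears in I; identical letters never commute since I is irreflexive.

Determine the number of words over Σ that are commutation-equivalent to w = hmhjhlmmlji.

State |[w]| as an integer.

330

drop 0:h onto floor
drop 1:m onto {0:h}
drop 2:h onto {1:m}
drop 3:j onto floor
drop 4:h onto {2:h}
drop 5:l onto {4:h}
drop 6:m onto {4:h}
drop 7:m onto {6:m}
drop 8:l onto {5:l}
drop 9:j onto {3:j}
drop 10:i onto {7:m, 8:l}
ground layer = {0:h, 3:j}
drop-orders for the pieces not yet dropped (sum over which currently-grounded one goes next):
  1 to go: {9} 1  {10} 1
  2 to go: {3,9} 1  {7,10} 1  {8,10} 1  {9,10} 2
  3 to go: {3,9,10} 3  {5,8,10} 1  {6,7,10} 1  {7,8,10} 2  {7,9,10} 3  {8,9,10} 3
  4 to go: {3,7,9,10} 6  {3,8,9,10} 6  {5,7,8,10} 3  {5,8,9,10} 4  {6,7,8,10} 3  {6,7,9,10} 4  {7,8,9,10} 8
  5 to go: {3,5,8,9,10} 10  {3,6,7,9,10} 10  {3,7,8,9,10} 20  {5,6,7,8,10} 6  {5,7,8,9,10} 15  {6,7,8,9,10} 15
  6 to go: {3,5,7,8,9,10} 45  {3,6,7,8,9,10} 45  {4,5,6,7,8,10} 6  {5,6,7,8,9,10} 36
  7 to go: {2,4,5,6,7,8,10} 6  {3,5,6,7,8,9,10} 126  {4,5,6,7,8,9,10} 42
  8 to go: {1,2,4,5,6,7,8,10} 6  {2,4,5,6,7,8,9,10} 48  {3,4,5,6,7,8,9,10} 168
  9 to go: {0,1,2,4,5,6,7,8,10} 6  {1,2,4,5,6,7,8,9,10} 54  {2,3,4,5,6,7,8,9,10} 216
  if 0:h drops first: 270 orders
  if 3:j drops first: 60 orders
heap linearizations: 330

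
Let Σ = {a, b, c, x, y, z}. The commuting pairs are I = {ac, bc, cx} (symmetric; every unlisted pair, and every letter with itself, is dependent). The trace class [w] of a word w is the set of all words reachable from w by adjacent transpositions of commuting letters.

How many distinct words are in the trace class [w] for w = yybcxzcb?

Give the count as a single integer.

6

drop 0:y onto floor
drop 1:y onto {0:y}
drop 2:b onto {1:y}
drop 3:c onto {1:y}
drop 4:x onto {2:b}
drop 5:z onto {3:c, 4:x}
drop 6:c onto {5:z}
drop 7:b onto {5:z}
ground layer = {0:y}
drop-orders for the pieces not yet dropped (sum over which currently-grounded one goes next):
  1 to go: {6} 1  {7} 1
  2 to go: {6,7} 2
  3 to go: {5,6,7} 2
  4 to go: {3,5,6,7} 2  {4,5,6,7} 2
  5 to go: {2,4,5,6,7} 2  {3,4,5,6,7} 4
  6 to go: {2,3,4,5,6,7} 6
  if 0:y drops first: 6 orders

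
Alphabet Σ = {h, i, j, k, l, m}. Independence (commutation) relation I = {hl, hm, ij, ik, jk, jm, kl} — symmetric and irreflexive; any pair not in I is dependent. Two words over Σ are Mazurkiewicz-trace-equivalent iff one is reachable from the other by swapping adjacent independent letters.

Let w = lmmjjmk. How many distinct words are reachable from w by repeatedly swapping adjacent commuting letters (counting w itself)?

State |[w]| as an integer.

piece 0:l — minimal
piece 1:m rests on {0:l}
piece 2:m rests on {1:m}
piece 3:j rests on {0:l}
piece 4:j rests on {3:j}
piece 5:m rests on {2:m}
piece 6:k rests on {5:m}
minimal pieces: {0:l}
ways to finish when only these pieces remain (= sum over removing one remaining piece with nothing left below it):
  1 left: {4}→1  {6}→1
  2 left: {3,4}→1  {4,6}→2  {5,6}→1
  3 left: {2,5,6}→1  {3,4,6}→3  {4,5,6}→3
  4 left: {1,2,5,6}→1  {2,4,5,6}→4  {3,4,5,6}→6
  5 left: {1,2,4,5,6}→5  {2,3,4,5,6}→10
  placing 0:l first → 15 extensions

15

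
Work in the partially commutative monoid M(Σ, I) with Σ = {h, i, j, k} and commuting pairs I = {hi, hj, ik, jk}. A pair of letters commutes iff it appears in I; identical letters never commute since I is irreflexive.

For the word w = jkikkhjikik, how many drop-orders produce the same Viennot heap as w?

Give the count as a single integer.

462

piece 0:j — minimal
piece 1:k — minimal
piece 2:i rests on {0:j}
piece 3:k rests on {1:k}
piece 4:k rests on {3:k}
piece 5:h rests on {4:k}
piece 6:j rests on {2:i}
piece 7:i rests on {6:j}
piece 8:k rests on {5:h}
piece 9:i rests on {7:i}
piece 10:k rests on {8:k}
minimal pieces: {0:j, 1:k}
ways to finish when only these pieces remain (= sum over removing one remaining piece with nothing left below it):
  1 left: {9}→1  {10}→1
  2 left: {7,9}→1  {8,10}→1  {9,10}→2
  3 left: {5,8,10}→1  {6,7,9}→1  {7,9,10}→3  {8,9,10}→3
  4 left: {2,6,7,9}→1  {4,5,8,10}→1  {5,8,9,10}→4  {6,7,9,10}→4  {7,8,9,10}→6
  5 left: {0,2,6,7,9}→1  {2,6,7,9,10}→5  {3,4,5,8,10}→1  {4,5,8,9,10}→5  {5,7,8,9,10}→10  {6,7,8,9,10}→10
  6 left: {0,2,6,7,9,10}→6  {1,3,4,5,8,10}→1  {2,6,7,8,9,10}→15  {3,4,5,8,9,10}→6  {4,5,7,8,9,10}→15  {5,6,7,8,9,10}→20
  7 left: {0,2,6,7,8,9,10}→21  {1,3,4,5,8,9,10}→7  {2,5,6,7,8,9,10}→35  {3,4,5,7,8,9,10}→21  {4,5,6,7,8,9,10}→35
  8 left: {0,2,5,6,7,8,9,10}→56  {1,3,4,5,7,8,9,10}→28  {2,4,5,6,7,8,9,10}→70  {3,4,5,6,7,8,9,10}→56
  9 left: {0,2,4,5,6,7,8,9,10}→126  {1,3,4,5,6,7,8,9,10}→84  {2,3,4,5,6,7,8,9,10}→126
  placing 0:j first → 210 extensions
  placing 1:k first → 252 extensions
total linear extensions = 462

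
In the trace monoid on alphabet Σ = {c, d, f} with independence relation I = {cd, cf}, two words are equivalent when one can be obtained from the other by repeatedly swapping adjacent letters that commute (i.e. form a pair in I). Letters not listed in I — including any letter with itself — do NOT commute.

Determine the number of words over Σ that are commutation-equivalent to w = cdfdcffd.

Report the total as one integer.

28

0(c) covers ∅
1(d) covers ∅
2(f) covers 1:d
3(d) covers 2:f
4(c) covers 0:c
5(f) covers 3:d
6(f) covers 5:f
7(d) covers 6:f
floor of heap: 0:c, 1:d
completions by unplaced set U, small U first (add the entries for U minus each lowest piece of U):
  |U|=1: {4}:1  {7}:1
  |U|=2: {0,4}:1  {4,7}:2  {6,7}:1
  |U|=3: {0,4,7}:3  {4,6,7}:3  {5,6,7}:1
  |U|=4: {0,4,6,7}:6  {3,5,6,7}:1  {4,5,6,7}:4
  |U|=5: {0,4,5,6,7}:10  {2,3,5,6,7}:1  {3,4,5,6,7}:5
  |U|=6: {0,3,4,5,6,7}:15  {1,2,3,5,6,7}:1  {2,3,4,5,6,7}:6
  start at 0(c): 7
  start at 1(d): 21
sum over floor = 28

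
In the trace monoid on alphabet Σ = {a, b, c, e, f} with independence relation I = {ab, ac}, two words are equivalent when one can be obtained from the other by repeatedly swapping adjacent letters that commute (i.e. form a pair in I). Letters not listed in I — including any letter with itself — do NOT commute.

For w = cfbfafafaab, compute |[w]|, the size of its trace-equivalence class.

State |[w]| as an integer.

3

piece 0:c — minimal
piece 1:f rests on {0:c}
piece 2:b rests on {1:f}
piece 3:f rests on {2:b}
piece 4:a rests on {3:f}
piece 5:f rests on {4:a}
piece 6:a rests on {5:f}
piece 7:f rests on {6:a}
piece 8:a rests on {7:f}
piece 9:a rests on {8:a}
piece 10:b rests on {7:f}
minimal pieces: {0:c}
ways to finish when only these pieces remain (= sum over removing one remaining piece with nothing left below it):
  1 left: {9}→1  {10}→1
  2 left: {8,9}→1  {9,10}→2
  3 left: {8,9,10}→3
  4 left: {7,8,9,10}→3
  5 left: {6,7,8,9,10}→3
  6 left: {5,6,7,8,9,10}→3
  7 left: {4,5,6,7,8,9,10}→3
  8 left: {3,4,5,6,7,8,9,10}→3
  9 left: {2,3,4,5,6,7,8,9,10}→3
  placing 0:c first → 3 extensions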